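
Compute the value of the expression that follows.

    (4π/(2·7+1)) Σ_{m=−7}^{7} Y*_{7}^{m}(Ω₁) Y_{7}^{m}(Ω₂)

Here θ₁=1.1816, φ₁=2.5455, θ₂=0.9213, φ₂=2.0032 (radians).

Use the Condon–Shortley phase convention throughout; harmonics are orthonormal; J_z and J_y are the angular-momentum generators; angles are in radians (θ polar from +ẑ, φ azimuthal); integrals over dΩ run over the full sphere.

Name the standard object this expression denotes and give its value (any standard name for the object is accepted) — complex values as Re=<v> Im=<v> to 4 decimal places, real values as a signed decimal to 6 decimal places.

Legendre polynomial (addition theorem), -0.406054

This sum is the spherical-harmonic addition theorem: it equals the Legendre polynomial P_l(cos γ) of the angle γ between the two directions.
Term-by-term m-sum for l=7 (normalisation 4π/15 = 0.837758):
  m=-7: (0.14914 - 0.24895j) × (0.01163 - 0.10093j) = -0.02339 - 0.01795j  (running Σ = -0.02339 - 0.01795j)
  m=-6: (-0.40385 + 0.18765j) × (0.24653 + 0.15019j) = -0.12775 - 0.01439j  (running Σ = -0.15114 - 0.03234j)
  m=-5: (0.21405 + 0.03479j) × (-0.36646 + 0.24601j) = -0.08700 + 0.03991j  (running Σ = -0.23814 + 0.00757j)
  m=-4: (0.16731 + 0.15814j) × (-0.04955 - 0.30937j) = 0.04063 - 0.05960j  (running Σ = -0.19750 - 0.05203j)
  m=-3: (-0.06689 - 0.30272j) × (-0.10811 - 0.03034j) = -0.00195 + 0.03476j  (running Σ = -0.19945 - 0.01728j)
  m=-2: (0.03995 - 0.10043j) × (0.23763 - 0.27872j) = -0.01850 - 0.03500j  (running Σ = -0.21795 - 0.05227j)
  m=-1: (-0.26684 + 0.18103j) × (0.01817 + 0.03937j) = -0.01197 - 0.00722j  (running Σ = -0.22993 - 0.05949j)
  m=0: (-0.07079 + 0.00000j) × (0.35087 + 0.00000j) = -0.02484 + 0.00000j  (running Σ = -0.25476 - 0.05949j)
  m=1: (0.26684 + 0.18103j) × (-0.01817 + 0.03937j) = -0.01197 + 0.00722j  (running Σ = -0.26674 - 0.05227j)
  m=2: (0.03995 + 0.10043j) × (0.23763 + 0.27872j) = -0.01850 + 0.03500j  (running Σ = -0.28524 - 0.01728j)
  m=3: (0.06689 - 0.30272j) × (0.10811 - 0.03034j) = -0.00195 - 0.03476j  (running Σ = -0.28719 - 0.05203j)
  m=4: (0.16731 - 0.15814j) × (-0.04955 + 0.30937j) = 0.04063 + 0.05960j  (running Σ = -0.24656 + 0.00757j)
  m=5: (-0.21405 + 0.03479j) × (0.36646 + 0.24601j) = -0.08700 - 0.03991j  (running Σ = -0.33355 - 0.03234j)
  m=6: (-0.40385 - 0.18765j) × (0.24653 - 0.15019j) = -0.12775 + 0.01439j  (running Σ = -0.46130 - 0.01795j)
  m=7: (-0.14914 - 0.24895j) × (-0.01163 - 0.10093j) = -0.02339 + 0.01795j  (running Σ = -0.48469 - 0.00000j)
Total Σ_m = -0.48469 - 0.00000j. Multiply by 0.837758: -0.40605 - 0.00000j. P_7(cos γ) = -0.406054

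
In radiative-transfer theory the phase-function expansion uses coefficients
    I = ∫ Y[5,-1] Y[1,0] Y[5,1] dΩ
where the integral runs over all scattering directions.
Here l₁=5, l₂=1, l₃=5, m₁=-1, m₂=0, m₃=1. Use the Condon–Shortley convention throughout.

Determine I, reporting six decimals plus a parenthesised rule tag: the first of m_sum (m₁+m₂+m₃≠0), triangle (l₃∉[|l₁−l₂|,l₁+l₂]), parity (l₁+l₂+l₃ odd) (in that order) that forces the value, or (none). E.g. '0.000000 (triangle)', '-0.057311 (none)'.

0.000000 (parity)

Σlᵢ=11 odd — θ-integrand is odd under cosθ→−cosθ; I=0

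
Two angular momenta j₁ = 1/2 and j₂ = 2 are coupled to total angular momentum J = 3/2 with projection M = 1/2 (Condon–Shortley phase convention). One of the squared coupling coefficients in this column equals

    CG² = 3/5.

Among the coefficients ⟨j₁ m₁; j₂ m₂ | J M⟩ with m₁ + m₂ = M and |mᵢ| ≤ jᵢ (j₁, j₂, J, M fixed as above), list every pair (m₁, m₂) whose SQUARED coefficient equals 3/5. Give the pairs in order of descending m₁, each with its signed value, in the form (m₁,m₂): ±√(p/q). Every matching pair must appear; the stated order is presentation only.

(-1/2,1): −√(3/5)

Admissible pairs with m₁+m₂ = M = 1/2: (-1/2,1), (1/2,0)
  (m₁,m₂)=(1/2,0): CG² = 2/5, CG = +√(2/5)
  (m₁,m₂)=(-1/2,1): CG² = 3/5, CG = −√(3/5)   ← matches the target
Pairs with CG² = 3/5: (-1/2,1): −√(3/5)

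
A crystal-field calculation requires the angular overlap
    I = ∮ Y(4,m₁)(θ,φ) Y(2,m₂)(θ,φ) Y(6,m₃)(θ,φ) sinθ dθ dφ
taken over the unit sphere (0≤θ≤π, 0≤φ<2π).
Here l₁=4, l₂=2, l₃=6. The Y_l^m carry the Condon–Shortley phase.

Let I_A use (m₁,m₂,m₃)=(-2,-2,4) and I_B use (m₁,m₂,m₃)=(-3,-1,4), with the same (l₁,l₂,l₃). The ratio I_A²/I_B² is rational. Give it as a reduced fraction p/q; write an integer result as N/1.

7/8

Same 4,2,6: normalisation and zero-m 3j drop out of the ratio.
A: Δ: 0! 8! 4! / 13! → 1/6435; sum: t=0:+1/34560 = 1/34560; 3j²(4 2 6; -2 -2 4) = Δ·Π!·Σ² = 14/429  (sign +1)
B: Δ: 0! 8! 4! / 13! → 1/6435; sum: t=0:+1/30240 = 1/30240; 3j²(4 2 6; -3 -1 4) = Δ·Π!·Σ² = 16/429  (sign +1)
I_A²/I_B² = (14/429)/(16/429) = 7/8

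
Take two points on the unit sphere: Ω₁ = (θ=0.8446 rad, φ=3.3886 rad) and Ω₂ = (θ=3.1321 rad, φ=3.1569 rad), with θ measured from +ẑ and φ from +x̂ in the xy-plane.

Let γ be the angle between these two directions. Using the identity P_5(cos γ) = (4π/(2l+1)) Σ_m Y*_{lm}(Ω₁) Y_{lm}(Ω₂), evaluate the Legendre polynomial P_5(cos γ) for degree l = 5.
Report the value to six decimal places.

0.285762

Addition theorem: P_5(cos γ) = (4π/11) Σ_m Y*_{lm}(Ω₁) Y_{lm}(Ω₂), m = −5…5:
  m=-5: (-0.035738-0.102410i) × (-0.000000+0.000000i) = +0.000000+0.000000i  (running Σ = +0.000000+0.000000i)
  m=-4: (+0.167641+0.254337i) × (-0.000000+0.000000i) = -0.000000-0.000000i  (running Σ = -0.000000-0.000000i)
  m=-3: (-0.316701-0.289771i) × (-0.000002+0.000000i) = +0.000001+0.000001i  (running Σ = +0.000001+0.000001i)
  m=-2: (+0.178815+0.096302i) × (-0.000305+0.000009i) = -0.000055-0.000028i  (running Σ = -0.000055-0.000027i)
  m=-1: (+0.253150+0.063833i) × (-0.024312+0.000372i) = -0.006178-0.001458i  (running Σ = -0.006233-0.001485i)
  m=0: (-0.280874-0.000000i) × (-0.934970+0.000000i) = +0.262609+0.000000i  (running Σ = +0.256376-0.001485i)
  m=1: (-0.253150+0.063833i) × (+0.024312+0.000372i) = -0.006178+0.001458i  (running Σ = +0.250198-0.000027i)
  m=2: (+0.178815-0.096302i) × (-0.000305-0.000009i) = -0.000055+0.000028i  (running Σ = +0.250142+0.000001i)
  m=3: (+0.316701-0.289771i) × (+0.000002+0.000000i) = +0.000001-0.000001i  (running Σ = +0.250143-0.000000i)
  m=4: (+0.167641-0.254337i) × (-0.000000-0.000000i) = -0.000000+0.000000i  (running Σ = +0.250143+0.000000i)
  m=5: (+0.035738-0.102410i) × (+0.000000+0.000000i) = +0.000000-0.000000i  (running Σ = +0.250143-0.000000i)
Accumulated sum +0.250143-0.000000i; after 4π/(2l+1) scaling, +0.285762-0.000000i ⇒ P_5 = 0.285762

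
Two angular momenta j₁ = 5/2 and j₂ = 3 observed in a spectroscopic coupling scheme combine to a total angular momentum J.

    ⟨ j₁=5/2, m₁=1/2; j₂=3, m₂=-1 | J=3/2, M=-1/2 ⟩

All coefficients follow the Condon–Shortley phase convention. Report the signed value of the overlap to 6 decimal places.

−√(1/105) = -0.097590

√[4·4!1!2!/8! · 3!2!2!4!1!2!] = √(192/35)
  +(−1)^1/∏(1,3,1,1,0,1)! = -1/6  (running -1/6)
  +(−1)^2/∏(2,2,0,0,1,2)! = 1/8  (running -1/24)
⟨..|..⟩ = √(192/35)·(-1/24) = -0.097590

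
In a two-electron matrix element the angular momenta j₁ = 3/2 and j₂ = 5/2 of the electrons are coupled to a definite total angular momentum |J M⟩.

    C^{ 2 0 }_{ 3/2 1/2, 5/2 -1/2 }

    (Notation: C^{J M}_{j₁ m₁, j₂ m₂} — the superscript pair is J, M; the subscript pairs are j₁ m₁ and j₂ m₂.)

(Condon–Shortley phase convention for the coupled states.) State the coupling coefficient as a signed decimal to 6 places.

-0.267261

√[5·2!1!3!/7! · 2!1!2!3!2!2!] = √(8/7)
  +(−1)^0/∏(0,2,1,2,0,1)! = 1/4  (running 1/4)
  +(−1)^1/∏(1,1,0,1,1,2)! = -1/2  (running -1/4)
⟨..|..⟩ = √(8/7)·(-1/4) = -0.267261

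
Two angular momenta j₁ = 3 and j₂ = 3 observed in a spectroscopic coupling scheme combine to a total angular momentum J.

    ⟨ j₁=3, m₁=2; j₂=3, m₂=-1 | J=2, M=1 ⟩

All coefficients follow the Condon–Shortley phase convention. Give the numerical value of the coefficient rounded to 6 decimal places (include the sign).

-0.422577  (= −√(5/28))

j₁+j₂−J=4  J+j₁−j₂=2  J−j₁+j₂=2  j₁+j₂+J+1=9
(j₁±m₁, j₂±m₂, J±M) = (5,1,2,4,3,1)
P² = 320/7
sum k=0..1:
  [0] +1/48 = 1/48
  [1] −1/12 = -1/12
S = -1/16
C² = P²·S² = 5/28 ; C = -0.422577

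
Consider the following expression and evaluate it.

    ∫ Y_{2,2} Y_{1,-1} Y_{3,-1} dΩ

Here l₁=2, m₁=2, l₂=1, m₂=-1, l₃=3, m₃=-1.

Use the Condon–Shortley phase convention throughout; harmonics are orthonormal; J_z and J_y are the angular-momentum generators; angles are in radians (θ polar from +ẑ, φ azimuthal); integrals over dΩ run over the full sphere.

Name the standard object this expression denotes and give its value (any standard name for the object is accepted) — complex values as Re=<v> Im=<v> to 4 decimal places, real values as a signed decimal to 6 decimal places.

This is a Gaunt coefficient — the integral of a triple product of spherical harmonics over the sphere.
Checks pass: Σm=0; 6 even; l₃=3∈[1,3].
(2·2+1)(2·1+1)(2·3+1) = 105
Δ: 0! 4! 2! / 7! → 1/105
sum: t=0:+1/4 = 1/4
3j²(2 1 3; 0 0 0) = Δ·Π!·Σ² = 3/35  (sign -1)
sum: t=0:+1/48 = 1/48
3j²(2 1 3; 2 -1 -1) = Δ·Π!·Σ² = 1/105  (sign +1)
combine: 4πI² = 105·3/35·1/105 = 3/35
take √, sign -1: I = -0.08258890

Gaunt coefficient, -0.082589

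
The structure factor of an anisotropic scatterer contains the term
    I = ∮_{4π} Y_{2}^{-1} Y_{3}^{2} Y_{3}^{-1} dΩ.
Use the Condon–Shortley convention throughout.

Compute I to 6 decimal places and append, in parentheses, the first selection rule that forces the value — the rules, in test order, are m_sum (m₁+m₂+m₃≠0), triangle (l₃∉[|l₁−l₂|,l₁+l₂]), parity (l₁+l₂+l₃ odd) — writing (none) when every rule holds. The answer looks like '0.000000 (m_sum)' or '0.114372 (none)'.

Checks pass: Σm=0; 8 even; l₃=3∈[1,5].
(2·2+1)(2·3+1)(2·3+1) = 245
Δ: 2! 2! 4! / 9! → 1/3780
sum: t=0:+1/24 t=1:−1/4 t=2:+1/24 = -1/6
3j²(2 3 3; 0 0 0) = Δ·Π!·Σ² = 4/105  (sign +1)
sum: t=1:−1/48 t=2:+1/12 = 1/16
3j²(2 3 3; -1 2 -1) = Δ·Π!·Σ² = 1/28  (sign +1)
combine: 4πI² = 245·4/105·1/28 = 1/3
take √, sign +1: I = 0.16286750
No selection rule forces the value: the integral is nonzero (none).

0.162868 (none)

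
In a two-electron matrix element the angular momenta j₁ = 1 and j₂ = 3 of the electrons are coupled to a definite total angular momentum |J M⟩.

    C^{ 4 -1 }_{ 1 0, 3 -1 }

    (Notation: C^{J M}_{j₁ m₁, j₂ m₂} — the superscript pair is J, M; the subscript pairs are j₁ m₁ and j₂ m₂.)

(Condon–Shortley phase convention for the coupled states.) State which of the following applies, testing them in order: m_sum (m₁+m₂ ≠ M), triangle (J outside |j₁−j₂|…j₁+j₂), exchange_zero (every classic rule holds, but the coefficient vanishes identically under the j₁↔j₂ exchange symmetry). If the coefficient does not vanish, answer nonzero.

nonzero

m-sum: m₁+m₂ = 0+(-1) = -1, M = -1  ✓
triangle: |j₁−j₂| = 2 ≤ J = 4 ≤ j₁+j₂ = 4  ✓
exchange: j₁≠j₂ or m₁≠m₂ — the exchange symmetry imposes no constraint here
value check: CG = +√(15/28) = +0.731925 ≠ 0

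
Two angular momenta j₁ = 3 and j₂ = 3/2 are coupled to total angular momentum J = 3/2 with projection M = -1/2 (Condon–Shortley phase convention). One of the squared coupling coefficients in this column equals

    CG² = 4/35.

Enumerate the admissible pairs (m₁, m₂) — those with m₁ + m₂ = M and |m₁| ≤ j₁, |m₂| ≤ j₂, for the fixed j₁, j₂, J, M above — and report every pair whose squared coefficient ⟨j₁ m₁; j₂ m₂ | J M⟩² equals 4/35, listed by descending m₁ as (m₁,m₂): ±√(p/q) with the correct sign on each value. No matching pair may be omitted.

Admissible pairs with m₁+m₂ = M = -1/2: (-2,3/2), (-1,1/2), (0,-1/2), (1,-3/2)
  (m₁,m₂)=(1,-3/2): CG² = 4/35, CG = +√(4/35)   ← matches the target
  (m₁,m₂)=(0,-1/2): CG² = 9/35, CG = −√(9/35)
  (m₁,m₂)=(-1,1/2): CG² = 12/35, CG = +√(12/35)
  (m₁,m₂)=(-2,3/2): CG² = 2/7, CG = −√(2/7)
Pairs with CG² = 4/35: (1,-3/2): +√(4/35)

(1,-3/2): +√(4/35)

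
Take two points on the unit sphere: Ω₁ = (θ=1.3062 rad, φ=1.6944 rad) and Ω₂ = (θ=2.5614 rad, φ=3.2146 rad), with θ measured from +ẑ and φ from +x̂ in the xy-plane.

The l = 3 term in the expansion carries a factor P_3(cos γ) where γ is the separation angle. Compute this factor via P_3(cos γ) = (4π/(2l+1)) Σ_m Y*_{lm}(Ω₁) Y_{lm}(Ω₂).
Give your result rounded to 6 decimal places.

0.270262

Addition theorem: P_3(cos γ) = (4π/7) Σ_m Y*_{lm}(Ω₁) Y_{lm}(Ω₂), m = −3…3:
  [-3]  conj(Y_{3,-3})(Ω₁) = +0.135948-0.349663i ; Y_{3,-3}(Ω₂) = -0.067089+0.014933i ; Δ = -0.003899+0.025489i
  [-2]  conj(Y_{3,-2})(Ω₁) = -0.241421-0.060927i ; Y_{3,-2}(Ω₂) = -0.254123+0.037372i ; Δ = +0.063628+0.006461i
  [-1]  conj(Y_{3,-1})(Ω₁) = +0.025307-0.203698i ; Y_{3,-1}(Ω₂) = -0.441279+0.032274i ; Δ = -0.004593+0.090704i
  [+0]  conj(Y_{3,0})(Ω₁) = -0.259406-0.000000i ; Y_{3,0}(Ω₂) = -0.155263+0.000000i ; Δ = +0.040276+0.000000i
  [+1]  conj(Y_{3,1})(Ω₁) = -0.025307-0.203698i ; Y_{3,1}(Ω₂) = +0.441279+0.032274i ; Δ = -0.004593-0.090704i
  [+2]  conj(Y_{3,2})(Ω₁) = -0.241421+0.060927i ; Y_{3,2}(Ω₂) = -0.254123-0.037372i ; Δ = +0.063628-0.006461i
  [+3]  conj(Y_{3,3})(Ω₁) = -0.135948-0.349663i ; Y_{3,3}(Ω₂) = +0.067089+0.014933i ; Δ = -0.003899-0.025489i
Σ over m = +0.150547-0.000000i; ×(4π/7) → +0.270262-0.000000i. Real part: 0.270262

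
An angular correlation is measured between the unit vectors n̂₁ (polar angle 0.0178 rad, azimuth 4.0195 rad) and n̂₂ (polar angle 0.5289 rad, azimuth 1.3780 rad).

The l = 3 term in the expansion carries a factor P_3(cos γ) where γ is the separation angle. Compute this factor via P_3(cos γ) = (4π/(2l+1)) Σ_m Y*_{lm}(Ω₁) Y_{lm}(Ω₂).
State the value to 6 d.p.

0.281439

Term-by-term m-sum for l=3 (normalisation 4π/7 = 1.795196):
  m=-3: (0.00000 - 0.00000j) × (-0.02930 + 0.04488j) = -0.00000 + 0.00000j  (running Σ = -0.00000 + 0.00000j)
  m=-2: (-0.00006 + 0.00032j) × (-0.20815 - 0.08449j) = 0.00004 - 0.00006j  (running Σ = 0.00004 - 0.00006j)
  m=-1: (-0.01469 - 0.01770j) × (0.08520 - 0.43645j) = -0.00898 + 0.00490j  (running Σ = -0.00894 + 0.00484j)
  m=0: (0.74564 + 0.00000j) × (0.23422 + 0.00000j) = 0.17465 + 0.00000j  (running Σ = 0.16571 + 0.00484j)
  m=1: (0.01469 - 0.01770j) × (-0.08520 - 0.43645j) = -0.00898 - 0.00490j  (running Σ = 0.15673 - 0.00006j)
  m=2: (-0.00006 - 0.00032j) × (-0.20815 + 0.08449j) = 0.00004 + 0.00006j  (running Σ = 0.15677 + 0.00000j)
  m=3: (-0.00000 - 0.00000j) × (0.02930 + 0.04488j) = -0.00000 - 0.00000j  (running Σ = 0.15677 + 0.00000j)
Total Σ_m = 0.15677 + 0.00000j. Multiply by 1.795196: 0.28144 + 0.00000j. P_3(cos γ) = 0.281439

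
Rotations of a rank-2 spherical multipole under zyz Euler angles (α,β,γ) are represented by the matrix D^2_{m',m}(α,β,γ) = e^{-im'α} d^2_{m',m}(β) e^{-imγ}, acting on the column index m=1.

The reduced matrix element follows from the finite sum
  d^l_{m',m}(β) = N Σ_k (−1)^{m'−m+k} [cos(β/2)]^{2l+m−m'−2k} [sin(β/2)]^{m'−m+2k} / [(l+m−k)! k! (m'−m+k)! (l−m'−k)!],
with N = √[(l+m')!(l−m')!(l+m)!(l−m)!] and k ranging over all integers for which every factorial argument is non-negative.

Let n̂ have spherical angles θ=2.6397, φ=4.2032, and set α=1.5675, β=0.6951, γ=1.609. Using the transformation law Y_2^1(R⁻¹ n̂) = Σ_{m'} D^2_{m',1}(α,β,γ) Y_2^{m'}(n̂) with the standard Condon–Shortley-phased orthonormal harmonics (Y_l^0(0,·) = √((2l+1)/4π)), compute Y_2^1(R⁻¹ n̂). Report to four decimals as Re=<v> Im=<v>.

Re=0.1630 Im=-0.1799

Need the full column D^2_{m',1} for m'=−2..2 at α=1.5675, β=0.6951, γ=1.6090.
cos(β/2)=0.940210, sin(β/2)=0.340595
d^2_{-2,1}: single k=3 term ⇒ +0.074297;  D = +0.003327+0.074222i
d^2_{-1,1}: k∈[2..3] ⇒ +0.307644 -0.013457 = +0.294187;  D = +0.293933-0.012205i
d^2_{0,1}: k∈[1..2] ⇒ +0.693408 -0.090995 = +0.602413;  D = -0.023009-0.601974i
d^2_{1,1}: k∈[0..1] ⇒ +0.781447 -0.307644 = +0.473803;  D = -0.473514+0.016536i
d^2_{2,1}: single k=0 term ⇒ -0.566165;  D = -0.017894-0.565882i
Y_2^{m'}(θ=2.6397,φ=4.2032) and Σ D·Y over m':
  (+0.0033+0.0742i)·(-0.0469-0.0761i)  (+0.2939-0.0122i)·(+0.1588-0.2845i)  (-0.0230-0.6020i)·(+0.4118+0.0000i)  (-0.4735+0.0165i)·(-0.1588-0.2845i)  (-0.0179-0.5659i)·(-0.0469+0.0761i)
Y_2^1(R⁻¹ n̂) = +0.163048-0.179917i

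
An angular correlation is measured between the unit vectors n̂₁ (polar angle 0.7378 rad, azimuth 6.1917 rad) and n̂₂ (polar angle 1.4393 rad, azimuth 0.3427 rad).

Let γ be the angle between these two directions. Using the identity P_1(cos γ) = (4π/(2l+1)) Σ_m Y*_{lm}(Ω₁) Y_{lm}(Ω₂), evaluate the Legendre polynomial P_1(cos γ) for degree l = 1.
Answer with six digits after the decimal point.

0.702000

Summing Y*_{l m}(θ₁,φ₁)·Y_{l m}(θ₂,φ₂) over m ∈ [−1, 1]; prefactor 4π/(2·1+1) = 4.188790:
  m=-1: (0.23143 - 0.02123j) × (0.32259 - 0.11509j) = 0.07221 - 0.03349j  (running Σ = 0.07221 - 0.03349j)
  m=0: (0.36154 + 0.00000j) × (0.06406 + 0.00000j) = 0.02316 + 0.00000j  (running Σ = 0.09538 - 0.03349j)
  m=1: (-0.23143 - 0.02123j) × (-0.32259 - 0.11509j) = 0.07221 + 0.03349j  (running Σ = 0.16759 + 0.00000j)
Total Σ_m = 0.16759 + 0.00000j. Multiply by 4.188790: 0.70200 + 0.00000j. P_1(cos γ) = 0.702000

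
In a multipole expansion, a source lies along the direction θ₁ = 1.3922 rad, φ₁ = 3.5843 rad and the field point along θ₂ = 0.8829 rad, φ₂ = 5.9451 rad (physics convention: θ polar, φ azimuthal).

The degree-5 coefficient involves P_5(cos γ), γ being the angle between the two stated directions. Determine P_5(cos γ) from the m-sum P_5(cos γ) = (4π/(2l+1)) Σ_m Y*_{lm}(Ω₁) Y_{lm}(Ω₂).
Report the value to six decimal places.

Term-by-term m-sum for l=5 (normalisation 4π/11 = 1.142397):
  m=-5: Y*=+0.256765-0.342896i  Y=-0.015247+0.126839i  product +0.039578+0.037796i
  m=-4: Y*=-0.048590+0.239664i  Y=+0.071952+0.324109i  product -0.081173+0.001496i
  m=-3: Y*=+0.056723+0.229136i  Y=+0.221469+0.355980i  product -0.069005+0.070939i
  m=-2: Y*=-0.167083-0.204357i  Y=+0.104872+0.084144i  product -0.000327-0.035490i
  m=-1: Y*=-0.164926-0.078190i  Y=-0.287378-0.101038i  product +0.039496+0.039134i
  m=+0: Y*=+0.267047-0.000000i  Y=-0.221308+0.000000i  product -0.059100+0.000000i
  m=+1: Y*=+0.164926-0.078190i  Y=+0.287378-0.101038i  product +0.039496-0.039134i
  m=+2: Y*=-0.167083+0.204357i  Y=+0.104872-0.084144i  product -0.000327+0.035490i
  m=+3: Y*=-0.056723+0.229136i  Y=-0.221469+0.355980i  product -0.069005-0.070939i
  m=+4: Y*=-0.048590-0.239664i  Y=+0.071952-0.324109i  product -0.081173-0.001496i
  m=+5: Y*=-0.256765-0.342896i  Y=+0.015247+0.126839i  product +0.039578-0.037796i
Σ over m = -0.201963+0.000000i; ×(4π/11) → -0.230722+0.000000i. Real part: -0.230722

-0.230722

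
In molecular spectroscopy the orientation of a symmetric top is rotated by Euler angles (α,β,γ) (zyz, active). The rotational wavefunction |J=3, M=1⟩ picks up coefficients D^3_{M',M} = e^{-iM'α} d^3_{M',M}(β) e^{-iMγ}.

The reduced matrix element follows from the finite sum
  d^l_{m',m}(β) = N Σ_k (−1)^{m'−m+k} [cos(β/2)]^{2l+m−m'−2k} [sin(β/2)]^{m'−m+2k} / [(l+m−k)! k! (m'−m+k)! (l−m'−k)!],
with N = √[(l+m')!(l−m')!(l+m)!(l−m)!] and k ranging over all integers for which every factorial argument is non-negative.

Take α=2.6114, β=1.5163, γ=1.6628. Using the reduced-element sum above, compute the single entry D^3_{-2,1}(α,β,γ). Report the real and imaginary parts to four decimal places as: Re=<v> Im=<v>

Split into d^3_{-2,1}(β=1.5163) × two z-phases.
With c≡cos(β/2)=0.726109 and s≡sin(β/2)=0.687579, N=[1·120·24·2]^{1/2}=75.894664
k∈{3,4} keeps every argument non-negative
  k=3: (−1)^0·75.8947/(12)·0.7261^3·0.6876^3 = +0.787054
  k=4: (−1)^1·75.8947/(24)·0.7261^1·0.6876^5 = -0.352871
d^3_{-2,1}(1.5163) = +0.787054 -0.352871 = +0.434183
Attach z-rotation phases: D = e^{-i(-2)(2.6114)}·(+0.434183)·e^{-i(1)(1.6628)} = -0.396729-0.176411i

Re=-0.3967 Im=-0.1764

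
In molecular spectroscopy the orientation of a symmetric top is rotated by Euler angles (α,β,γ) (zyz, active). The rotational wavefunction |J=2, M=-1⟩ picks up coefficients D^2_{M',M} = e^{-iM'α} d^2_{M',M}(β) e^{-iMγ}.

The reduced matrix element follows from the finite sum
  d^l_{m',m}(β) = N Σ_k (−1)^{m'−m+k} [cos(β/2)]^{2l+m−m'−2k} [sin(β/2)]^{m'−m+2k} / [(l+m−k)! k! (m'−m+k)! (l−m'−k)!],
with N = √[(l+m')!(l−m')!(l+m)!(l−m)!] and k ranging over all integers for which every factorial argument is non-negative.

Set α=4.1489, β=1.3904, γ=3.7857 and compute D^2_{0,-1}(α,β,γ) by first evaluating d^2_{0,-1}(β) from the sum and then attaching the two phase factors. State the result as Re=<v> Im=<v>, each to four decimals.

Re=0.1729 Im=0.1298

Split into d^2_{0,-1}(β=1.3904) × two z-phases.
c=cos(1.390400/2)=0.767926, s=sin(1.390400/2)=0.640539; N=√[2·2·1·6]=4.898979
Admissible k: 0..1 (factorial args all ≥0)
  k=0: (−1)^1·4.8990/(2)·0.7679^3·0.6405^1 = -0.710524
  k=1: (−1)^2·4.8990/(2)·0.7679^1·0.6405^3 = +0.494347
d^2_{0,-1}(1.3904) = -0.710524 +0.494347 = -0.216177
Phases: e^{-i·(0)·4.1489}=+1.000000+0.000000i, e^{-i·(-1)·3.7857}=-0.799636-0.600485i ⇒ D=+0.172863+0.129811i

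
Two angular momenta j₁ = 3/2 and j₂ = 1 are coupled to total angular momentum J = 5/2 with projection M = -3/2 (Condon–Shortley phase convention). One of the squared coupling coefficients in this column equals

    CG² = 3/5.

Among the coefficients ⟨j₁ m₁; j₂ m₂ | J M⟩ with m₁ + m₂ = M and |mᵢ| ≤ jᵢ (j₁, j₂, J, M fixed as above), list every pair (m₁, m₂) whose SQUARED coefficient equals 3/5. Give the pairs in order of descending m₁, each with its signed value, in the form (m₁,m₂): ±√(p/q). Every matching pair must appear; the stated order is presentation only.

(-1/2,-1): +√(3/5)

Admissible pairs with m₁+m₂ = M = -3/2: (-3/2,0), (-1/2,-1)
  (m₁,m₂)=(-1/2,-1): CG² = 3/5, CG = +√(3/5)   ← matches the target
  (m₁,m₂)=(-3/2,0): CG² = 2/5, CG = +√(2/5)
Pairs with CG² = 3/5: (-1/2,-1): +√(3/5)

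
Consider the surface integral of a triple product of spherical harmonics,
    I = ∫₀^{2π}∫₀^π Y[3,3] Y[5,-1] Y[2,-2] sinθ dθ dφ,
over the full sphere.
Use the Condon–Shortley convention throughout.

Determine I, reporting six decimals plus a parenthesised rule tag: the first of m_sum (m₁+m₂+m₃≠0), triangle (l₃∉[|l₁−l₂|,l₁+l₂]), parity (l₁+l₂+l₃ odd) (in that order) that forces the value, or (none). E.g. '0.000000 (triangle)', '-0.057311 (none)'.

Rules hold: Σm=0, L=10 even, 2≤2≤8.
N = 7·11·5 = 385
Δ = 6!·0!·4!/11! = 1/2310
Racah Σ t=3..3: t=3:−1/144 = -1/144
⇒ 3j(3 5 2; 0 0 0)² = 10/231, sgn -1
Racah Σ t=0..0: t=0:+1/17280 = 1/17280
⇒ 3j(3 5 2; 3 -1 -2)² = 1/2310, sgn +1
4πI² = N·(3j₀)²·(3jₘ)² = 5/693
I = -1·√(0.00721501/4π) = -0.02396147
No selection rule forces the value: the integral is nonzero (none).

-0.023961 (none)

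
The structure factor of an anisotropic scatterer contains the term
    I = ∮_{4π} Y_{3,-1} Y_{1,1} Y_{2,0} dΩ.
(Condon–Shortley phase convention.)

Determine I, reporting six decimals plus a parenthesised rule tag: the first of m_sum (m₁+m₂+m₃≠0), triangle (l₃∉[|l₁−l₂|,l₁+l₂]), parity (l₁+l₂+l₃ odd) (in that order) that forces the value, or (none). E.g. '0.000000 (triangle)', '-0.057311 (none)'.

-0.202301 (none)

Rules hold: Σm=0, L=6 even, 2≤2≤4.
N = 7·3·5 = 105
Δ = 2!·4!·0!/7! = 1/105
Racah Σ t=1..1: t=1:−1/4 = -1/4
⇒ 3j(3 1 2; 0 0 0)² = 3/35, sgn -1
Racah Σ t=2..2: t=2:+1/8 = 1/8
⇒ 3j(3 1 2; -1 1 0)² = 2/35, sgn +1
4πI² = N·(3j₀)²·(3jₘ)² = 18/35
I = -1·√(0.514286/4π) = -0.20230066
No selection rule forces the value: the integral is nonzero (none).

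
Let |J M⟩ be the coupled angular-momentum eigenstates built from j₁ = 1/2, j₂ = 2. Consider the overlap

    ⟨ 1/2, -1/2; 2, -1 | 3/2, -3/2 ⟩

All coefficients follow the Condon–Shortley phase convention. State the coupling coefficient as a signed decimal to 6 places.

-0.447214

j₁+j₂−J=1  J+j₁−j₂=0  J−j₁+j₂=3  j₁+j₂+J+1=5
(j₁±m₁, j₂±m₂, J±M) = (0,1,1,3,0,3)
P² = 36/5
sum k=1..1:
  [1] −1/6 = -1/6
S = -1/6
C² = P²·S² = 1/5 ; C = -0.447214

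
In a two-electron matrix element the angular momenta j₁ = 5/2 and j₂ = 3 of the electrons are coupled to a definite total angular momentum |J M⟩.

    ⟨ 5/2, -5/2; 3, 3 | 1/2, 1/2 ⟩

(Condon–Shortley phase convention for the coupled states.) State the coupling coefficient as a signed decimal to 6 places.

-0.534522

j₁+j₂−J=5  J+j₁−j₂=0  J−j₁+j₂=1  j₁+j₂+J+1=7
(j₁±m₁, j₂±m₂, J±M) = (0,5,6,0,1,0)
P² = 28800/7
sum k=5..5:
  [5] −1/120 = -1/120
S = -1/120
C² = P²·S² = 2/7 ; C = -0.534522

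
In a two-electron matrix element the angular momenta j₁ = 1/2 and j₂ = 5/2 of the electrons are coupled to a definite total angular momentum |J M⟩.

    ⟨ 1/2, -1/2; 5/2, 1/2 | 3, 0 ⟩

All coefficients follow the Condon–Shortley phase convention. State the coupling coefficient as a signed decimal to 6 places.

+0.707107  (= +√(1/2))

j₁+j₂−J=0  J+j₁−j₂=1  J−j₁+j₂=5  j₁+j₂+J+1=7
(j₁±m₁, j₂±m₂, J±M) = (0,1,3,2,3,3)
P² = 72
sum k=0..0:
  [0] +1/12 = 1/12
S = 1/12
C² = P²·S² = 1/2 ; C = +0.707107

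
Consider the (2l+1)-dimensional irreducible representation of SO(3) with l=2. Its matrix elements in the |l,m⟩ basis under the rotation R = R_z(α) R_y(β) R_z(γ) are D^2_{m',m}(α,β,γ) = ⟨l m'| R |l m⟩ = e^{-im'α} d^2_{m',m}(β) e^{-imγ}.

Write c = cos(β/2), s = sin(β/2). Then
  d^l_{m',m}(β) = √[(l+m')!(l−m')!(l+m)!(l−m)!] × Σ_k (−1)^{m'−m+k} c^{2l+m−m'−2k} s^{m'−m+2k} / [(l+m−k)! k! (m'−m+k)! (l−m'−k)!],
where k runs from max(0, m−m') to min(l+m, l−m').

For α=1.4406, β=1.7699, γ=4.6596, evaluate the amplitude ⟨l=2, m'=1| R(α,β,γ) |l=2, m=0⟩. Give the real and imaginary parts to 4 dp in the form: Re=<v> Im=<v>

Re=0.0308 Im=-0.2354

First d^2_{1,0}(β=1.7699), then the phase factors e^{-i(1)α} and e^{-i(0)γ}:
With c≡cos(β/2)=0.633328 and s≡sin(β/2)=0.773883, N=[6·1·2·2]^{1/2}=4.898979
k∈{0,1} keeps every argument non-negative
  k=0: (−1)^1·4.8990/(2)·0.6333^3·0.7739^1 = -0.481546
  k=1: (−1)^2·4.8990/(2)·0.6333^1·0.7739^3 = +0.719003
d^2_{1,0}(1.7699) = -0.481546 +0.719003 = +0.237458
D = (+0.129829-0.991536i)·(+0.237458)·(+1.000000+0.000000i) = +0.030829-0.235448i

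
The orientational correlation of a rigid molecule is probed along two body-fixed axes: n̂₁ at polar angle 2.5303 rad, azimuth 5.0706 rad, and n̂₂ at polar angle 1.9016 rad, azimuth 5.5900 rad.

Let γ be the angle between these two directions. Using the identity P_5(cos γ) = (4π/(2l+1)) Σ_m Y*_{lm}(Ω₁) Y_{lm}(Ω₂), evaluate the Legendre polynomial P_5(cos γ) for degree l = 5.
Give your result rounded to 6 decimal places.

Expand P_5 via completeness: Σ_{m} conj(Y_{5,m}) at Ω₁ times Y_{5,m} at Ω₂ —
  term(m=-5) = (-0.008683, -0.005259)   from Y*(Ω₁)=(0.028203, 0.006315), Y(Ω₂)=(-0.332921, -0.111930)
  term(m=-4) = (-0.024144, -0.043490)   from Y*(Ω₁)=(-0.017933, -0.129168), Y(Ω₂)=(0.355785, -0.137526)
  term(m=-3) = (-0.000061, 0.004869)   from Y*(Ω₁)=(-0.289607, 0.156773), Y(Ω₂)=(0.007203, -0.012915)
  term(m=-2) = (-0.078967, 0.134161)   from Y*(Ω₁)=(0.348841, 0.303756), Y(Ω₂)=(0.061718, 0.330848)
  term(m=-1) = (-0.012410, 0.007096)   from Y*(Ω₁)=(0.068024, -0.181706), Y(Ω₂)=(-0.056676, -0.047081)
  term(m=+0) = (-0.109234, 0.000000)   from Y*(Ω₁)=(0.345783, -0.000000), Y(Ω₂)=(-0.315904, 0.000000)
  term(m=+1) = (-0.012410, -0.007096)   from Y*(Ω₁)=(-0.068024, -0.181706), Y(Ω₂)=(0.056676, -0.047081)
  term(m=+2) = (-0.078967, -0.134161)   from Y*(Ω₁)=(0.348841, -0.303756), Y(Ω₂)=(0.061718, -0.330848)
  term(m=+3) = (-0.000061, -0.004869)   from Y*(Ω₁)=(0.289607, 0.156773), Y(Ω₂)=(-0.007203, -0.012915)
  term(m=+4) = (-0.024144, 0.043490)   from Y*(Ω₁)=(-0.017933, 0.129168), Y(Ω₂)=(0.355785, 0.137526)
  term(m=+5) = (-0.008683, 0.005259)   from Y*(Ω₁)=(-0.028203, 0.006315), Y(Ω₂)=(0.332921, -0.111930)
Accumulated sum (-0.357766, -0.000000); after 4π/(2l+1) scaling, (-0.408711, -0.000000) ⇒ P_5 = -0.408711

-0.408711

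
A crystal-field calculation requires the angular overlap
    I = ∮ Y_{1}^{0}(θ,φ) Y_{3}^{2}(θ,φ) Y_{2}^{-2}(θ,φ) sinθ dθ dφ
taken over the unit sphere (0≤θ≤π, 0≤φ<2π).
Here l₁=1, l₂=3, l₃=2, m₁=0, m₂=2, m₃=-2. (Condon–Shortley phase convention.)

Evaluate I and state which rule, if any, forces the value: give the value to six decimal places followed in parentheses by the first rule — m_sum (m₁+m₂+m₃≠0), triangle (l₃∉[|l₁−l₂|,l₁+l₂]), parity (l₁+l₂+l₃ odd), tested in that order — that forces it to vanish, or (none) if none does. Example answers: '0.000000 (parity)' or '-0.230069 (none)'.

m-sum 0 ✓  L=6 even ✓  2≤2≤4 ✓
Π(2lᵢ+1) = 3×7×5 = 105
triangle coeff Δ(1,3,2) = 1/105
Σ_t [1,1]: t=1:−1/4 = -1/4
(3j)²=3/35 [(1 3 2; 0 0 0)], sign=-1
Σ_t [1,1]: t=1:−1/24 = -1/24
(3j)²=1/21 [(1 3 2; 0 2 -2)], sign=-1
⇒ 4πI² = 3/7
I = (+1)√(3/7/(4π)) = 0.18467439
No selection rule forces the value: the integral is nonzero (none).

0.184674 (none)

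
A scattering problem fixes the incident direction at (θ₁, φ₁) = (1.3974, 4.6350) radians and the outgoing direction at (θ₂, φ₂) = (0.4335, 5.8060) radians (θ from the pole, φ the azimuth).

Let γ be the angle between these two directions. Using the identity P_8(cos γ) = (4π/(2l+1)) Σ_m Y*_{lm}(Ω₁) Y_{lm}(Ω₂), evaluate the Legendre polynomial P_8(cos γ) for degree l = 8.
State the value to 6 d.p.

Summing Y*_{l m}(θ₁,φ₁)·Y_{l m}(θ₂,φ₂) over m ∈ [−8, 8]; prefactor 4π/(2·8+1) = 0.739198:
  m=-8: (0.371971, -0.265055) × (-0.000390, -0.000313) = (-0.000228, -0.000013)  (running Σ = (-0.000228, -0.000013))
  m=-7: (0.164999, 0.274188) × (-0.004232, -0.000852) = (-0.000465, -0.001301)  (running Σ = (-0.000692, -0.001314))
  m=-6: (0.170144, -0.085218) × (-0.022570, 0.006453) = (-0.003290, 0.003021)  (running Σ = (-0.003983, 0.001707))
  m=-5: (0.125348, 0.307612) × (-0.065692, 0.061897) = (-0.027275, -0.012449)  (running Σ = (-0.031257, -0.010741))
  m=-4: (0.086042, -0.027519) × (-0.082662, 0.235219) = (-0.000639, 0.022513)  (running Σ = (-0.031897, 0.011772))
  m=-3: (0.074911, 0.316841) × (0.065549, 0.467716) = (-0.143281, 0.055806)  (running Σ = (-0.175178, 0.067578))
  m=-2: (0.043489, -0.006785) × (0.298234, 0.420921) = (0.015826, 0.016282)  (running Σ = (-0.159352, 0.083859))
  m=-1: (0.024726, 0.318865) × (0.065949, 0.034098) = (-0.009242, 0.021872)  (running Σ = (-0.168594, 0.105731))
  m=0: (0.030196, -0.000000) × (-0.470844, 0.000000) = (-0.014217, 0.000000)  (running Σ = (-0.182811, 0.105731))
  m=1: (-0.024726, 0.318865) × (-0.065949, 0.034098) = (-0.009242, -0.021872)  (running Σ = (-0.192053, 0.083859))
  m=2: (0.043489, 0.006785) × (0.298234, -0.420921) = (0.015826, -0.016282)  (running Σ = (-0.176227, 0.067578))
  m=3: (-0.074911, 0.316841) × (-0.065549, 0.467716) = (-0.143281, -0.055806)  (running Σ = (-0.319508, 0.011772))
  m=4: (0.086042, 0.027519) × (-0.082662, -0.235219) = (-0.000639, -0.022513)  (running Σ = (-0.320148, -0.010741))
  m=5: (-0.125348, 0.307612) × (0.065692, 0.061897) = (-0.027275, 0.012449)  (running Σ = (-0.347422, 0.001707))
  m=6: (0.170144, 0.085218) × (-0.022570, -0.006453) = (-0.003290, -0.003021)  (running Σ = (-0.350713, -0.001314))
  m=7: (-0.164999, 0.274188) × (0.004232, -0.000852) = (-0.000465, 0.001301)  (running Σ = (-0.351177, -0.000013))
  m=8: (0.371971, 0.265055) × (-0.000390, 0.000313) = (-0.000228, 0.000013)  (running Σ = (-0.351405, -0.000000))
Σ over m = (-0.351405, -0.000000); ×(4π/17) → (-0.259758, -0.000000). Real part: -0.259758

-0.259758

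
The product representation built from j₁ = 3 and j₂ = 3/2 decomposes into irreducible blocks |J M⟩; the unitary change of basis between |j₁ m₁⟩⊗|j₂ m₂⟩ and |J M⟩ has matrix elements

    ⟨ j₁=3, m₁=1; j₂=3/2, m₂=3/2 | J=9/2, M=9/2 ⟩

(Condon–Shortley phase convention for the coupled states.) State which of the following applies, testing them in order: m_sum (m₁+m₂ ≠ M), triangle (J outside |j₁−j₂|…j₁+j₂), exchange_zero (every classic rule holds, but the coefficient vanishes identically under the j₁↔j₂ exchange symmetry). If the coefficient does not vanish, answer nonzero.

m-sum: m₁+m₂ = 1+3/2 = 5/2, M = 9/2  ✗ ⇒ coefficient is 0

m_sum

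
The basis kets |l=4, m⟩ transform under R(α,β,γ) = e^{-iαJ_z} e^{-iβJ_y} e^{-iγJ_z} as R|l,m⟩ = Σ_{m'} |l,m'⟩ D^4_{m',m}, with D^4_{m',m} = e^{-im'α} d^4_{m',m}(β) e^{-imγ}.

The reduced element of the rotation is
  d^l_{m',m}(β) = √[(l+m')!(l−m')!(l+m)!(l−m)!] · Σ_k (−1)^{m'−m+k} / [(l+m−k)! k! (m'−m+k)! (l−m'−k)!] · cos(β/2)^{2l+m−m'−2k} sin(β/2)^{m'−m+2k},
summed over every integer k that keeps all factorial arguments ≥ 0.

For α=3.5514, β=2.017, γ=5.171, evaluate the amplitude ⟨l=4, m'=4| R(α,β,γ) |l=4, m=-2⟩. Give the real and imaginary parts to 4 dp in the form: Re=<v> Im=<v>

D^4_{4,-2}(3.5514,2.0170,5.1710) = e^{-i·4·3.5514}·d^4_{4,-2}(2.0170)·e^{-i·-2·5.1710}. Compute d first:
With c≡cos(β/2)=0.533130 and s≡sin(β/2)=0.846033, N=[40320·1·2·720]^{1/2}=7619.763776
k: max(0,(-2)−(4))=0 … min(4+(-2),4−(4))=0
  k=0: (−1)^6·7619.7638/(1440)·0.5331^2·0.8460^6 = +0.551531
d^4_{4,-2}(2.0170) = +0.551531
Phases: e^{-i·(4)·3.5514}=-0.068380-0.997659i, e^{-i·(-2)·5.1710}=-0.608028-0.793916i ⇒ D=-0.413913+0.364503i

Re=-0.4139 Im=0.3645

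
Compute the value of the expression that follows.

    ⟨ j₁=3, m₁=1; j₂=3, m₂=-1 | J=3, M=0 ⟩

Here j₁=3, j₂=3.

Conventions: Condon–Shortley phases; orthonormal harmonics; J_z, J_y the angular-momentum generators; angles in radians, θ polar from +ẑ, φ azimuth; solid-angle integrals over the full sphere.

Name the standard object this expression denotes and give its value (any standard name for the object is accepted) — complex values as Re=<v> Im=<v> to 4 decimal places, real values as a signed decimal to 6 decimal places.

Clebsch–Gordan coefficient, −√(1/6) ≈ -0.408248

This is a Clebsch–Gordan (vector-coupling) coefficient.
j₁+j₂−J=3  J+j₁−j₂=3  J−j₁+j₂=3  j₁+j₂+J+1=10
(j₁±m₁, j₂±m₂, J±M) = (4,2,2,4,3,3)
P² = 864/25
sum k=0..2:
  [0] +1/24 = 1/24
  [1] −1/8 = -1/8
  [2] +1/72 = 1/72
S = -5/72
C² = P²·S² = 1/6 ; C = -0.408248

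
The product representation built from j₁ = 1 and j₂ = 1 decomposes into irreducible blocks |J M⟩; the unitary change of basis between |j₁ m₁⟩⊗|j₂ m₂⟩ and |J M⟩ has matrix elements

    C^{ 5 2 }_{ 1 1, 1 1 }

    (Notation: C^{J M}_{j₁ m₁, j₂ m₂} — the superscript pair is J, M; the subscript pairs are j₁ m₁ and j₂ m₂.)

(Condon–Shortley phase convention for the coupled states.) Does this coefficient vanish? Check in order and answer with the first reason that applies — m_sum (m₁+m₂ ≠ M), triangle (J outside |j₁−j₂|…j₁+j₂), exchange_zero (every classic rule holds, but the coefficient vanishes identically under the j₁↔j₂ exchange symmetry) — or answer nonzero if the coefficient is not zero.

triangle

m-sum: m₁+m₂ = 1+1 = 2, M = 2  ✓
triangle: need |j₁−j₂| ≤ J ≤ j₁+j₂, i.e. J ∈ [0, 2]; J = 5 is outside ✗ ⇒ coefficient is 0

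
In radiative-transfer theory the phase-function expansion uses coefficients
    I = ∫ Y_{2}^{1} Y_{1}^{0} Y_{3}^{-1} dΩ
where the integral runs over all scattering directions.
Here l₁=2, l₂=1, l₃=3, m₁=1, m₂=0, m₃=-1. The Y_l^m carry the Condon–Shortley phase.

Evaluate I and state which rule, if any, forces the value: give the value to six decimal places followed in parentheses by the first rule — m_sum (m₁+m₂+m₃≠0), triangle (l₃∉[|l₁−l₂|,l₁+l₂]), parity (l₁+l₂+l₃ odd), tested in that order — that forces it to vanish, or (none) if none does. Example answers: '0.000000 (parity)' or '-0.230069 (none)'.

Rules hold: Σm=0, L=6 even, 1≤3≤3.
N = 5·3·7 = 105
Δ = 0!·4!·2!/7! = 1/105
Racah Σ t=0..0: t=0:+1/4 = 1/4
⇒ 3j(2 1 3; 0 0 0)² = 3/35, sgn -1
Racah Σ t=0..0: t=0:+1/6 = 1/6
⇒ 3j(2 1 3; 1 0 -1)² = 8/105, sgn +1
4πI² = N·(3j₀)²·(3jₘ)² = 24/35
I = -1·√(0.685714/4π) = -0.23359668
No selection rule forces the value: the integral is nonzero (none).

-0.233597 (none)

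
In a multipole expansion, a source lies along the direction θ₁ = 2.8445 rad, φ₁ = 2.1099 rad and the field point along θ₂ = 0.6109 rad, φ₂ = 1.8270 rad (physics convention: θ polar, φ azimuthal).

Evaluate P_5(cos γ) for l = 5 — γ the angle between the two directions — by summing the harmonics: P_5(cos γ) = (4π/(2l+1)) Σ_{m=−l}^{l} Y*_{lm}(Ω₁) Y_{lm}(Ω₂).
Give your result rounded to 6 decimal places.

0.206210

Expand P_5 via completeness: Σ_{m} conj(Y_{5,m}) at Ω₁ times Y_{5,m} at Ω₂ —
  [-5]  conj(Y_{5,-5})(Ω₁) = (-0.000430, -0.000900) ; Y_{5,-5}(Ω₂) = (-0.027619, -0.008235) ; Δ = (0.000004, 0.000028)
  [-4]  conj(Y_{5,-4})(Ω₁) = (0.005697, -0.008589) ; Y_{5,-4}(Ω₂) = (0.067582, -0.111229) ; Δ = (-0.000570, -0.001214)
  [-3]  conj(Y_{5,-3})(Ω₁) = (0.062669, 0.002917) ; Y_{5,-3}(Ω₂) = (0.228687, 0.236497) ; Δ = (0.013642, 0.015488)
  [-2]  conj(Y_{5,-2})(Ω₁) = (0.114466, 0.213270) ; Y_{5,-2}(Ω₂) = (-0.403248, 0.226836) ; Δ = (-0.094535, -0.060036)
  [-1]  conj(Y_{5,-1})(Ω₁) = (-0.276992, 0.463032) ; Y_{5,-1}(Ω₂) = (-0.049383, -0.188513) ; Δ = (0.100966, 0.029351)
  [+0]  conj(Y_{5,0})(Ω₁) = (-0.409691, -0.000000) ; Y_{5,0}(Ω₂) = (-0.345365, 0.000000) ; Δ = (0.141493, 0.000000)
  [+1]  conj(Y_{5,1})(Ω₁) = (0.276992, 0.463032) ; Y_{5,1}(Ω₂) = (0.049383, -0.188513) ; Δ = (0.100966, -0.029351)
  [+2]  conj(Y_{5,2})(Ω₁) = (0.114466, -0.213270) ; Y_{5,2}(Ω₂) = (-0.403248, -0.226836) ; Δ = (-0.094535, 0.060036)
  [+3]  conj(Y_{5,3})(Ω₁) = (-0.062669, 0.002917) ; Y_{5,3}(Ω₂) = (-0.228687, 0.236497) ; Δ = (0.013642, -0.015488)
  [+4]  conj(Y_{5,4})(Ω₁) = (0.005697, 0.008589) ; Y_{5,4}(Ω₂) = (0.067582, 0.111229) ; Δ = (-0.000570, 0.001214)
  [+5]  conj(Y_{5,5})(Ω₁) = (0.000430, -0.000900) ; Y_{5,5}(Ω₂) = (0.027619, -0.008235) ; Δ = (0.000004, -0.000028)
Σ over m = (0.180506, 0.000000); ×(4π/11) → (0.206210, 0.000000). Real part: 0.206210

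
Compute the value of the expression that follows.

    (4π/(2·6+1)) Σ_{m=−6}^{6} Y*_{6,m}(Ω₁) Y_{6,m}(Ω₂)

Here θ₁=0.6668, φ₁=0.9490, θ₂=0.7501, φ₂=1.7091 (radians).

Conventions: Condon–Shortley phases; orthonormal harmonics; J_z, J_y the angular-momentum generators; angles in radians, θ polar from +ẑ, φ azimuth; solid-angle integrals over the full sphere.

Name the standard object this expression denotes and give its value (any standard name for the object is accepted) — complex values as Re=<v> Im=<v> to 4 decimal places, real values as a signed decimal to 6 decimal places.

Legendre polynomial (addition theorem), -0.330400

This sum is the spherical-harmonic addition theorem: it equals the Legendre polynomial P_l(cos γ) of the angle γ between the two directions.
Addition theorem: P_6(cos γ) = (4π/13) Σ_m Y*_{lm}(Ω₁) Y_{lm}(Ω₂), m = −6…6:
  [-6]  conj(Y_{6,-6})(Ω₁) = +0.022478-0.015024i ; Y_{6,-6}(Ω₂) = -0.032729+0.035774i ; Δ = -0.000198+0.001296i
  [-5]  conj(Y_{6,-5})(Ω₁) = +0.003880-0.118934i ; Y_{6,-5}(Ω₂) = -0.114954-0.138852i ; Δ = -0.016960+0.013133i
  [-4]  conj(Y_{6,-4})(Ω₁) = -0.239907-0.184053i ; Y_{6,-4}(Ω₂) = +0.320465-0.197899i ; Δ = -0.113306-0.011505i
  [-3]  conj(Y_{6,-3})(Ω₁) = -0.439450+0.133339i ; Y_{6,-3}(Ω₂) = +0.175769+0.399038i ; Δ = -0.130449-0.151920i
  [-2]  conj(Y_{6,-2})(Ω₁) = -0.098814+0.291139i ; Y_{6,-2}(Ω₂) = -0.119410+0.033899i ; Δ = +0.001930-0.038114i
  [-1]  conj(Y_{6,-1})(Ω₁) = -0.109864-0.153308i ; Y_{6,-1}(Ω₂) = +0.045413+0.326260i ; Δ = +0.045029-0.042807i
  [+0]  conj(Y_{6,0})(Ω₁) = -0.373995-0.000000i ; Y_{6,0}(Ω₂) = -0.230236+0.000000i ; Δ = +0.086107+0.000000i
  [+1]  conj(Y_{6,1})(Ω₁) = +0.109864-0.153308i ; Y_{6,1}(Ω₂) = -0.045413+0.326260i ; Δ = +0.045029+0.042807i
  [+2]  conj(Y_{6,2})(Ω₁) = -0.098814-0.291139i ; Y_{6,2}(Ω₂) = -0.119410-0.033899i ; Δ = +0.001930+0.038114i
  [+3]  conj(Y_{6,3})(Ω₁) = +0.439450+0.133339i ; Y_{6,3}(Ω₂) = -0.175769+0.399038i ; Δ = -0.130449+0.151920i
  [+4]  conj(Y_{6,4})(Ω₁) = -0.239907+0.184053i ; Y_{6,4}(Ω₂) = +0.320465+0.197899i ; Δ = -0.113306+0.011505i
  [+5]  conj(Y_{6,5})(Ω₁) = -0.003880-0.118934i ; Y_{6,5}(Ω₂) = +0.114954-0.138852i ; Δ = -0.016960-0.013133i
  [+6]  conj(Y_{6,6})(Ω₁) = +0.022478+0.015024i ; Y_{6,6}(Ω₂) = -0.032729-0.035774i ; Δ = -0.000198-0.001296i
Accumulated sum -0.341801+0.000000i; after 4π/(2l+1) scaling, -0.330400+0.000000i ⇒ P_6 = -0.330400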